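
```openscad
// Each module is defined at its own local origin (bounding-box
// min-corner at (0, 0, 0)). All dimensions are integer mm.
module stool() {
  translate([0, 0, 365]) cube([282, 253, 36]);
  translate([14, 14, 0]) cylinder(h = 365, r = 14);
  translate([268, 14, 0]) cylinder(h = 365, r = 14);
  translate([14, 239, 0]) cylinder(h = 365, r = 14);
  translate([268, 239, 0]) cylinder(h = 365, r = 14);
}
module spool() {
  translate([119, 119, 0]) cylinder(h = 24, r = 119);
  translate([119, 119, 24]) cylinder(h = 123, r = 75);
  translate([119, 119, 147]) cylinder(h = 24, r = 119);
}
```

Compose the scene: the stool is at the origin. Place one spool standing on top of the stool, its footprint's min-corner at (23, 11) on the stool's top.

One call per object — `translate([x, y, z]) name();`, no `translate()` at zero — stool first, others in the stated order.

stool();
translate([23, 11, 401]) spool();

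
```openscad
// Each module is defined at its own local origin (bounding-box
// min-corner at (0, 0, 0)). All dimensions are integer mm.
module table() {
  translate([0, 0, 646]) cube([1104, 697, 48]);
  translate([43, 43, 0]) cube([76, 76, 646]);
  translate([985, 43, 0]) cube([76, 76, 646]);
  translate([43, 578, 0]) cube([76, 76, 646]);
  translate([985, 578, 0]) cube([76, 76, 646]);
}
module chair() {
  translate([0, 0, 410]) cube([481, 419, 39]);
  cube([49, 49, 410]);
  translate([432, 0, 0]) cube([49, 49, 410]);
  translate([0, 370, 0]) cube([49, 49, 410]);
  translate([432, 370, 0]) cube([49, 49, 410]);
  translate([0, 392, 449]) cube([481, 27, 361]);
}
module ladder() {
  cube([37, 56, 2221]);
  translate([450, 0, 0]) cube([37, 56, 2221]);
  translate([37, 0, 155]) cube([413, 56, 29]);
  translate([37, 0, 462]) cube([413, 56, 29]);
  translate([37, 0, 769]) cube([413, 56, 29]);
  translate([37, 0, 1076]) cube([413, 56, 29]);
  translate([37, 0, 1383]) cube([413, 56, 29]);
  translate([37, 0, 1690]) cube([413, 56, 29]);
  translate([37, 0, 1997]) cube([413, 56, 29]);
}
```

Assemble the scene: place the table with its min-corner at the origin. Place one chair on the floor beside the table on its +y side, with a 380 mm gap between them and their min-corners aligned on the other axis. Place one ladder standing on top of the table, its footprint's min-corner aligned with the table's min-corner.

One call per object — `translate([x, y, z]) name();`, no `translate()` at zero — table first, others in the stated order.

table();
translate([0, 1077, 0]) chair();
translate([0, 0, 694]) ladder();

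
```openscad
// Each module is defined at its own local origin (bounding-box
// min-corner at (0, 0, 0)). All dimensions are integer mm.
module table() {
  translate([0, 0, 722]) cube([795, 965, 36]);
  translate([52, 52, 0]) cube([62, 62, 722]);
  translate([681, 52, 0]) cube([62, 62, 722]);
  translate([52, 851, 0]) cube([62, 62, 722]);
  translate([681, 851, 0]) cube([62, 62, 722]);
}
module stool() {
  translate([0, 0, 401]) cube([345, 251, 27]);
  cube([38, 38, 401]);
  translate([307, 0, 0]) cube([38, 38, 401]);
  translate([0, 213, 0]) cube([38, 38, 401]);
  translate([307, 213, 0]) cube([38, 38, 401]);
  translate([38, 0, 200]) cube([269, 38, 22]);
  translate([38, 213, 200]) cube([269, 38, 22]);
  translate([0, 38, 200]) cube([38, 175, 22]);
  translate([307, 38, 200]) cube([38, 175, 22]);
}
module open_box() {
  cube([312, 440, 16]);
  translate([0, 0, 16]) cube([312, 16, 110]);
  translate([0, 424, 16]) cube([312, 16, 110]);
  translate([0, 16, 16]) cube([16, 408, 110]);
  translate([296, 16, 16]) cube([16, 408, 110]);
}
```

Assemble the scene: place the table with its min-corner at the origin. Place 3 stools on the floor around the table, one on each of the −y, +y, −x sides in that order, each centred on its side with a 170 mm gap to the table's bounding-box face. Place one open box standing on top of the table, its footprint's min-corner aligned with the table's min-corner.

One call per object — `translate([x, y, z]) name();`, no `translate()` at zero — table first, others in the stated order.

table();
translate([225, -421, 0]) stool();
translate([225, 1135, 0]) stool();
translate([-515, 357, 0]) stool();
translate([0, 0, 758]) open_box();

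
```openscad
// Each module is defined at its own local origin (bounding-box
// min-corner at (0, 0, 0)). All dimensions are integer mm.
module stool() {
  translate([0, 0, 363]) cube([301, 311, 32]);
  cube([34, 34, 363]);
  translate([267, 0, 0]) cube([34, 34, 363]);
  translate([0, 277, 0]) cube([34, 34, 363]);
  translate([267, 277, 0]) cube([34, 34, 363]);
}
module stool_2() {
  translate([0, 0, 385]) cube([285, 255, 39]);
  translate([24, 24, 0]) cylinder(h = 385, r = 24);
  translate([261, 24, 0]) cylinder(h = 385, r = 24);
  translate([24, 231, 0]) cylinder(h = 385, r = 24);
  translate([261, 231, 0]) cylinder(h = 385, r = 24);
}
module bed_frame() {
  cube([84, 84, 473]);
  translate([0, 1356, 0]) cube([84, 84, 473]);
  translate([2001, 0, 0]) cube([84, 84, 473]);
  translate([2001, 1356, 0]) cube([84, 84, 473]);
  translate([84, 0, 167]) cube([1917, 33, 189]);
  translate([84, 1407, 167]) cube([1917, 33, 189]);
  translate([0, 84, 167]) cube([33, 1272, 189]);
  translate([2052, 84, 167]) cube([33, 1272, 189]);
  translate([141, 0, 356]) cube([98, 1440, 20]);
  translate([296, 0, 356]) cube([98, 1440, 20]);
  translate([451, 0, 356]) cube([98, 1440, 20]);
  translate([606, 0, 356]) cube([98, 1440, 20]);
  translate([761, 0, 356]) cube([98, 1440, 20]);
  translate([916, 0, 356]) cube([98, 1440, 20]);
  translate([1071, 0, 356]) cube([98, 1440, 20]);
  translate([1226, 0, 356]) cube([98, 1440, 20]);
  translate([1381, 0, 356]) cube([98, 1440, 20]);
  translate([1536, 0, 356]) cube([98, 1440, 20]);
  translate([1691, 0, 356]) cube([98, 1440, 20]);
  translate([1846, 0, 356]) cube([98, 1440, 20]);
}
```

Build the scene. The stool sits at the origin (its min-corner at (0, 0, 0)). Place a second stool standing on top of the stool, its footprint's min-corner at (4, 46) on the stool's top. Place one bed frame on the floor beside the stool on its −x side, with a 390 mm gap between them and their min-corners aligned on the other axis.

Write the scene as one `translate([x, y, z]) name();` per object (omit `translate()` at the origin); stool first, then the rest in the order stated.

stool();
translate([4, 46, 395]) stool_2();
translate([-2475, 0, 0]) bed_frame();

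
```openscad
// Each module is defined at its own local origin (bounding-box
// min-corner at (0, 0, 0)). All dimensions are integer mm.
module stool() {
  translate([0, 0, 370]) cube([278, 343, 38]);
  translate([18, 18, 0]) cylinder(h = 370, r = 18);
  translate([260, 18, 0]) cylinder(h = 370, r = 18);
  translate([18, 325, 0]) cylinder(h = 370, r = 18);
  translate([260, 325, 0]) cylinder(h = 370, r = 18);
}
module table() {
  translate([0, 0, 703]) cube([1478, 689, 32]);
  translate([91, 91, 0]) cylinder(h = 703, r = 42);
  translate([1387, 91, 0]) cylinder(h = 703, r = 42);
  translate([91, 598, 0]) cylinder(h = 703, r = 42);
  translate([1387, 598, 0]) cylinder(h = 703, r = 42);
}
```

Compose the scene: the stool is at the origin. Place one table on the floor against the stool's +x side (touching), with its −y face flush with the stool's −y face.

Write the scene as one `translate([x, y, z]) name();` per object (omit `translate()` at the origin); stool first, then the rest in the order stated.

stool();
translate([278, 0, 0]) table();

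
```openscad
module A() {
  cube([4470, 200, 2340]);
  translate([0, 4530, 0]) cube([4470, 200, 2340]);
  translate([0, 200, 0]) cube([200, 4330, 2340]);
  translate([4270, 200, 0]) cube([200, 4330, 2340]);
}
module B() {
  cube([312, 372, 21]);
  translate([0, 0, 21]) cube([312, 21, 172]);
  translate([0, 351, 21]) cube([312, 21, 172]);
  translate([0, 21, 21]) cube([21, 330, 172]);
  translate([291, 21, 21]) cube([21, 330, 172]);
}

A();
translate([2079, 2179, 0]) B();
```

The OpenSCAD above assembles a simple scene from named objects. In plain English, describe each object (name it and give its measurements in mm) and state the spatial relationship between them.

A is a box-shaped house frame (walls only): outside footprint 4470×4730 mm, wall height 2340 mm, wall thickness 200 mm. The two y-facing walls run the full x-width; the two x-facing walls fit between the inner faces of the y-facing walls.

B is an open storage box with external size 312×372×193 mm and wall thickness 21 mm (the base is also 21 mm thick). The base covers the whole footprint; the four walls stand on the base, with the y-facing walls full-width and the x-facing walls fitting between their inner faces.

The open box sits inside the house frame, centred.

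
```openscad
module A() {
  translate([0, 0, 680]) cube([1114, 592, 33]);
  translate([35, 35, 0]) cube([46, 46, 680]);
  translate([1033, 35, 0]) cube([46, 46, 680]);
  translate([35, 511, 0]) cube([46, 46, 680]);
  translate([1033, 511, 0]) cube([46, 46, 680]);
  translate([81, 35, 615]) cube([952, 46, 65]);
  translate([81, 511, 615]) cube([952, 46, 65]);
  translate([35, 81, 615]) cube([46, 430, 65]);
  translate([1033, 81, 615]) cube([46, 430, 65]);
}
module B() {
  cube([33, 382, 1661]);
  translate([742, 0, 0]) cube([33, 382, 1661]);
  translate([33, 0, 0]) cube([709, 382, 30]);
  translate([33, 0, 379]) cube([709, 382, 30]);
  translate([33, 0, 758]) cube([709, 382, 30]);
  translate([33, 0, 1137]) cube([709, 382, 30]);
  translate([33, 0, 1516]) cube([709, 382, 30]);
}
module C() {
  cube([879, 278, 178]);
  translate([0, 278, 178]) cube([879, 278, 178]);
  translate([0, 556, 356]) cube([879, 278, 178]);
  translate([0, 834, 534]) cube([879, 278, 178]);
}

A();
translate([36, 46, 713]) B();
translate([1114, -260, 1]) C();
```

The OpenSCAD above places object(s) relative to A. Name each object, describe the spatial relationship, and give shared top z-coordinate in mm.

Both tops at z = 713 mm.

A is a table. B is a bookshelf. C is a staircase. The bookshelf is on top of the table. The staircase is beside the table with their tops flush at z = 713. The shared top z-coordinate is 713 mm.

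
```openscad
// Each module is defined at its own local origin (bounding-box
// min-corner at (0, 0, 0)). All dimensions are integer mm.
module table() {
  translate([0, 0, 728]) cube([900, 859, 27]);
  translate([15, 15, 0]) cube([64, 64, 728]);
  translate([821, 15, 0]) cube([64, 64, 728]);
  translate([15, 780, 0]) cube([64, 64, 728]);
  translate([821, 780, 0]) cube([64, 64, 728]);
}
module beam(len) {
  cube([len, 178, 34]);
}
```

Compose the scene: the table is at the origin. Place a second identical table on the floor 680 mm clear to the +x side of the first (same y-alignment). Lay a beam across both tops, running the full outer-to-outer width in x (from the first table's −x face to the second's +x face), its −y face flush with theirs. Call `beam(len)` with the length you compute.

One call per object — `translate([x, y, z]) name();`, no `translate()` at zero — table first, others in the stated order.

table();
translate([1580, 0, 0]) table();
translate([0, 0, 755]) beam(2480);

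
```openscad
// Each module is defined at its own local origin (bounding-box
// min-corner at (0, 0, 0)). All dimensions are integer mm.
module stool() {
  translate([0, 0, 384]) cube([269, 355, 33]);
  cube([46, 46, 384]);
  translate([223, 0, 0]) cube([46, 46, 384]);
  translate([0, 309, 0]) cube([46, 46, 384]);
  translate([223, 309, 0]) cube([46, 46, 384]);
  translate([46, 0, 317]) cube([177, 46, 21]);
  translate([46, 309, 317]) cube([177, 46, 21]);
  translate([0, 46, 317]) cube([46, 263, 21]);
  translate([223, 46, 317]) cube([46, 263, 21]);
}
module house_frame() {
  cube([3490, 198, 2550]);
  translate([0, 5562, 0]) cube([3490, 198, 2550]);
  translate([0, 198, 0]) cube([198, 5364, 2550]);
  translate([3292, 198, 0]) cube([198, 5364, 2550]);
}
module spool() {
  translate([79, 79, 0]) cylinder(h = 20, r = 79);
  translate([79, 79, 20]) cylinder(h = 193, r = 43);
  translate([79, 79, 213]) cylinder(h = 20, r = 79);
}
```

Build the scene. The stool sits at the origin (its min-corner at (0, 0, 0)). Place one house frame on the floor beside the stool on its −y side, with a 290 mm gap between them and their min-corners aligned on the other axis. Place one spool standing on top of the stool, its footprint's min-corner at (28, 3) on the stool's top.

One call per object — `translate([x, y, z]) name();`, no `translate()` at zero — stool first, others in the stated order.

stool();
translate([0, -6050, 0]) house_frame();
translate([28, 3, 417]) spool();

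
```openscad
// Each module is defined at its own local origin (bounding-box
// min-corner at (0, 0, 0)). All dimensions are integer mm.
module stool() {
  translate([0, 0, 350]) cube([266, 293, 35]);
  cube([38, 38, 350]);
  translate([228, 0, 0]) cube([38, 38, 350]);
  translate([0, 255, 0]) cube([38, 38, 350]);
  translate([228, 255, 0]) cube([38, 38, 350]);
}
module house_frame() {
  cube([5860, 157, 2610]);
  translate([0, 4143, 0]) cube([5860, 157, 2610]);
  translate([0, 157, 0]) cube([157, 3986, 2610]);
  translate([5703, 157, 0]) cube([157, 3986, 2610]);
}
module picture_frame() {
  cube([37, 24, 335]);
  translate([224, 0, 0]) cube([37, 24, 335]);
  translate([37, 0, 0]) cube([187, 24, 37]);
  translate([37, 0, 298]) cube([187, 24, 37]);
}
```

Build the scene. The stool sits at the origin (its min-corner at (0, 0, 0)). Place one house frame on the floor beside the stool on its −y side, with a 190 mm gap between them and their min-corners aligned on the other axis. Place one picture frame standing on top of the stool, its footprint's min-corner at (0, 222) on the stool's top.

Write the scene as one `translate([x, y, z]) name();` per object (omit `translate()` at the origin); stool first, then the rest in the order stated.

stool();
translate([0, -4490, 0]) house_frame();
translate([0, 222, 385]) picture_frame();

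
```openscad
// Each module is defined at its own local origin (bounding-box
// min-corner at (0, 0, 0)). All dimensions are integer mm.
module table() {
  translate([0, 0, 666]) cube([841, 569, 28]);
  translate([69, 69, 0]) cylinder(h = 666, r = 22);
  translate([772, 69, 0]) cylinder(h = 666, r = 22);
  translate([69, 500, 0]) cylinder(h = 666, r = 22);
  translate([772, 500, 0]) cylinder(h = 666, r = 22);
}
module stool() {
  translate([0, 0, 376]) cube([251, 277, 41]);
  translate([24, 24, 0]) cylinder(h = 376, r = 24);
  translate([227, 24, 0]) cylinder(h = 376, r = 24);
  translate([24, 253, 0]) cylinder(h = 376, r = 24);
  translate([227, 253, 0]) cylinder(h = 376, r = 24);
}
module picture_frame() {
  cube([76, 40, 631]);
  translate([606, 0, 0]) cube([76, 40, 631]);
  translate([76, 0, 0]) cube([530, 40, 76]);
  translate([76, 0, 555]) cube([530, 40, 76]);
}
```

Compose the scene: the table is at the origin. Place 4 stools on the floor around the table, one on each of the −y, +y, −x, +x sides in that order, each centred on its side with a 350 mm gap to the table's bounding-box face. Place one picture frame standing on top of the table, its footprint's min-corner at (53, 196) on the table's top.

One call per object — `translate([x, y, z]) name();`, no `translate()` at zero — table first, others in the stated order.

table();
translate([295, -627, 0]) stool();
translate([295, 919, 0]) stool();
translate([-601, 146, 0]) stool();
translate([1191, 146, 0]) stool();
translate([53, 196, 694]) picture_frame();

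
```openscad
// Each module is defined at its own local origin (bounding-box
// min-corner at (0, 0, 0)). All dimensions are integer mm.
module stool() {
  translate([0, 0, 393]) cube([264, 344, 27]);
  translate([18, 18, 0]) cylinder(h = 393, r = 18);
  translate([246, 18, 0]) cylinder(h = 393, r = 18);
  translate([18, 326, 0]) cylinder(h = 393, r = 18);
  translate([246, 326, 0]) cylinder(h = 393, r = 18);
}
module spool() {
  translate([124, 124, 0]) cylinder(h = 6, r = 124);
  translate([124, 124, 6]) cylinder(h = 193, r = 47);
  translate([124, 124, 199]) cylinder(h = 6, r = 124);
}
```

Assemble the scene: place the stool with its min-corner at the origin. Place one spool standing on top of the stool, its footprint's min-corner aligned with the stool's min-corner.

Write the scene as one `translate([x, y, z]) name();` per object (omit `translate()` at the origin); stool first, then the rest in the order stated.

stool();
translate([0, 0, 420]) spool();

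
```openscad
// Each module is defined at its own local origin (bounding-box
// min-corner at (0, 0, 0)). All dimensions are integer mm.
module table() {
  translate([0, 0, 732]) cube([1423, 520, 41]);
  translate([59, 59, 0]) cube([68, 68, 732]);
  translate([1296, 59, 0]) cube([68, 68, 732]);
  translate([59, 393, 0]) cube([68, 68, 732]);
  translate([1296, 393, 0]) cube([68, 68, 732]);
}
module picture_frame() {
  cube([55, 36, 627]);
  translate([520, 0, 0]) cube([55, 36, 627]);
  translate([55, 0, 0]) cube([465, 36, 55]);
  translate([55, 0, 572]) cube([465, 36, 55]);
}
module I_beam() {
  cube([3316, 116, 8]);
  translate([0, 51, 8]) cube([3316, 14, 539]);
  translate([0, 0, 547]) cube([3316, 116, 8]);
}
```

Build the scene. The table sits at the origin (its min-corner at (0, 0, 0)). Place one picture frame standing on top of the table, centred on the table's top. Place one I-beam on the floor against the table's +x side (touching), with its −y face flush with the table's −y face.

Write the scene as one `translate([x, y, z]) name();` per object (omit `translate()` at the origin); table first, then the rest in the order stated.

table();
translate([424, 242, 773]) picture_frame();
translate([1423, 0, 0]) I_beam();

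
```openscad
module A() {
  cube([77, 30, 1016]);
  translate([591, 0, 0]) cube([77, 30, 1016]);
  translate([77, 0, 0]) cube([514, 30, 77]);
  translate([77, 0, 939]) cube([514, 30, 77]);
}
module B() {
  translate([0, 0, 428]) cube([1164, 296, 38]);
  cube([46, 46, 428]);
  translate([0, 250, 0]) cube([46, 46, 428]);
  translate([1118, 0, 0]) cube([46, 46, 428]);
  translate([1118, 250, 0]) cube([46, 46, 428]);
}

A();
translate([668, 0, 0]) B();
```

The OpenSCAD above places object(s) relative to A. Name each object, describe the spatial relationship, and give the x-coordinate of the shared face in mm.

The picture frame's +x face and the bench's −x face are both at x = 668 mm.

A is a picture frame. B is a bench. The bench is against the picture frame's +x side, with their −y faces flush. The x-coordinate of the shared face is 668 mm.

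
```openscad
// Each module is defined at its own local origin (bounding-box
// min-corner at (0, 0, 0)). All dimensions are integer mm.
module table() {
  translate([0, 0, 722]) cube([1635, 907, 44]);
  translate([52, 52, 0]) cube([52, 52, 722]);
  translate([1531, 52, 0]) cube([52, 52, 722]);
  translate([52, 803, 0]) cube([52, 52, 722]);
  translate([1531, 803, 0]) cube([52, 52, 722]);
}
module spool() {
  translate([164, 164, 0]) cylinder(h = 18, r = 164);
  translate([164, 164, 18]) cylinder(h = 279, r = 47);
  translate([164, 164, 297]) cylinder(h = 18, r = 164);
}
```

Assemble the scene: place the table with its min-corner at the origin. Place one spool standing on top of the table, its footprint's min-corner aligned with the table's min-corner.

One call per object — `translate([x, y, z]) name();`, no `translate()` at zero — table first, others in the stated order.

table();
translate([0, 0, 766]) spool();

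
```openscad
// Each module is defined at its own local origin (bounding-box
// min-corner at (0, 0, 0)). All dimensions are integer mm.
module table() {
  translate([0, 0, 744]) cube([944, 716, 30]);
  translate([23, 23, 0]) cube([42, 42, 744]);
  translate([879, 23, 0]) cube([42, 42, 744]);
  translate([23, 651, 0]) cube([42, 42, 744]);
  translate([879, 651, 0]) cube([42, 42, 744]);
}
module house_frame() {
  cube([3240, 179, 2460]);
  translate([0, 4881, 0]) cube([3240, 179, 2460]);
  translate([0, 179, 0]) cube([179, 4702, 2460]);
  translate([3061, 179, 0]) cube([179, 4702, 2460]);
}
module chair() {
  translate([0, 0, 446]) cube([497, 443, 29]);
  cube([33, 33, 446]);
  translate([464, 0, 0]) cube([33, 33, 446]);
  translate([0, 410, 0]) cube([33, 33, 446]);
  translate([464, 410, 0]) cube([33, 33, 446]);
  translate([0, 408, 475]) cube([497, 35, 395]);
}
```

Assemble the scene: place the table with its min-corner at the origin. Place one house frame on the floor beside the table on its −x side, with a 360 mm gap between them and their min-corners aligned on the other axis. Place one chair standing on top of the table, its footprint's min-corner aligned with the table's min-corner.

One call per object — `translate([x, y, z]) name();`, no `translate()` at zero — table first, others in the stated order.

table();
translate([-3600, 0, 0]) house_frame();
translate([0, 0, 774]) chair();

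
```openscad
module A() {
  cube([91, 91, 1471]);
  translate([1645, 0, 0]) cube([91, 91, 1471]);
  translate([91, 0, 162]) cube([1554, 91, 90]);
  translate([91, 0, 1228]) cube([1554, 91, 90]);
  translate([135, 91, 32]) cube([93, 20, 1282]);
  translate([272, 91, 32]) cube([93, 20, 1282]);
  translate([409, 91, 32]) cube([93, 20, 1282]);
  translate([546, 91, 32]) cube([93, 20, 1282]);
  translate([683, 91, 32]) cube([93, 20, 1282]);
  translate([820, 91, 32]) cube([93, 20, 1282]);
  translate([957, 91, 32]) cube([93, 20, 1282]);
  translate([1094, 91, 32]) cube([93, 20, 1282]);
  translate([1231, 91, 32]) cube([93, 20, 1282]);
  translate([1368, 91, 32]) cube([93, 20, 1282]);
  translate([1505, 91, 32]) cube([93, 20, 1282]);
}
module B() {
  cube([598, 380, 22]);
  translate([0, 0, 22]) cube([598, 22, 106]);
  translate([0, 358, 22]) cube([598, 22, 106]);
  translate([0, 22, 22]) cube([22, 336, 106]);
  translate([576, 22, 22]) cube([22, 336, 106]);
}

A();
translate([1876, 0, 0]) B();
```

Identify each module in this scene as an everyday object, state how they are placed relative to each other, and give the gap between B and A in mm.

The open box's nearest face is 140 mm from the fence section's +x face.

A is a fence section. B is an open box. The open box is on the floor beside the fence section on its +x side. The gap between the open box and the fence section is 140 mm.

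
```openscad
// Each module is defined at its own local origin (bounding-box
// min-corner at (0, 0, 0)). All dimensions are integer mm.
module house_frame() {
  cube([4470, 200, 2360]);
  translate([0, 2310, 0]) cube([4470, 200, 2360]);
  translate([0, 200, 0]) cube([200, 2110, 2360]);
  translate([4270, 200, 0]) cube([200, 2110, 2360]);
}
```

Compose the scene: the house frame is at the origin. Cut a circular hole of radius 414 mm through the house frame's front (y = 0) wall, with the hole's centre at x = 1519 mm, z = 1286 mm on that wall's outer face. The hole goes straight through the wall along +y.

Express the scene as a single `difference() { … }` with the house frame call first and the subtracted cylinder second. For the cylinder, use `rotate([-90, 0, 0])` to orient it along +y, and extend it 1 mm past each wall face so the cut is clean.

difference() {
  house_frame();
  translate([1519, -1, 1286]) rotate([-90, 0, 0]) cylinder(h = 202, r = 414);
}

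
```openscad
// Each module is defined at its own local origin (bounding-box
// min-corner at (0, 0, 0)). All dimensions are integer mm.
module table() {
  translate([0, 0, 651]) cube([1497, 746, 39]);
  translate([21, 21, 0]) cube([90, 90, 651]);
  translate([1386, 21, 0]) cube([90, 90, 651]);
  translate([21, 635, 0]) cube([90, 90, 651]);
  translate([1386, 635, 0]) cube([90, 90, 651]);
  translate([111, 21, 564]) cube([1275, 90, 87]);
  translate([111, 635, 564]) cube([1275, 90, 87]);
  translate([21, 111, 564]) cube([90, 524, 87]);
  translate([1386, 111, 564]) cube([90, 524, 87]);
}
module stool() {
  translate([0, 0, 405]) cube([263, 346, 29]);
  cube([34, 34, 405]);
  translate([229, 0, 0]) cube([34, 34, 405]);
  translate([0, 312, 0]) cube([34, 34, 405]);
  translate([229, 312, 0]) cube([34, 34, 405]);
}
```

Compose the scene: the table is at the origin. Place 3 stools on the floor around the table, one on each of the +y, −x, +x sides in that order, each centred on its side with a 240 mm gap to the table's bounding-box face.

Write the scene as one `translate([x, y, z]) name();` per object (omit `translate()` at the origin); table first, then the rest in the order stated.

table();
translate([617, 986, 0]) stool();
translate([-503, 200, 0]) stool();
translate([1737, 200, 0]) stool();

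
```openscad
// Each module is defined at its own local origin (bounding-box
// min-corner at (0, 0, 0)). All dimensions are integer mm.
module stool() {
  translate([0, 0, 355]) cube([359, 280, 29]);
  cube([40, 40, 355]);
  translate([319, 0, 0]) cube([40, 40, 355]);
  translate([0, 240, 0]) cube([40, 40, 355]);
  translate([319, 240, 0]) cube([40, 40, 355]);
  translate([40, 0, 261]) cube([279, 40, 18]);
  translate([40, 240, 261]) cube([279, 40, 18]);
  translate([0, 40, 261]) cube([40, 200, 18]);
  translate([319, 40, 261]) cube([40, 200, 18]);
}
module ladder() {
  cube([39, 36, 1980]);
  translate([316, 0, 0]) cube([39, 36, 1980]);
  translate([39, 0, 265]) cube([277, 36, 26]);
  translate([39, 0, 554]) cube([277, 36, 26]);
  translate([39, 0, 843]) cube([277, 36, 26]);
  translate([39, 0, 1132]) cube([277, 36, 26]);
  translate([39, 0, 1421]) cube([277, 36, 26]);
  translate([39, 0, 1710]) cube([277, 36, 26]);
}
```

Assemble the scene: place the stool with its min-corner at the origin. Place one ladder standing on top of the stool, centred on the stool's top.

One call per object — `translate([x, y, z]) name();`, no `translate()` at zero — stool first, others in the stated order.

stool();
translate([2, 122, 384]) ladder();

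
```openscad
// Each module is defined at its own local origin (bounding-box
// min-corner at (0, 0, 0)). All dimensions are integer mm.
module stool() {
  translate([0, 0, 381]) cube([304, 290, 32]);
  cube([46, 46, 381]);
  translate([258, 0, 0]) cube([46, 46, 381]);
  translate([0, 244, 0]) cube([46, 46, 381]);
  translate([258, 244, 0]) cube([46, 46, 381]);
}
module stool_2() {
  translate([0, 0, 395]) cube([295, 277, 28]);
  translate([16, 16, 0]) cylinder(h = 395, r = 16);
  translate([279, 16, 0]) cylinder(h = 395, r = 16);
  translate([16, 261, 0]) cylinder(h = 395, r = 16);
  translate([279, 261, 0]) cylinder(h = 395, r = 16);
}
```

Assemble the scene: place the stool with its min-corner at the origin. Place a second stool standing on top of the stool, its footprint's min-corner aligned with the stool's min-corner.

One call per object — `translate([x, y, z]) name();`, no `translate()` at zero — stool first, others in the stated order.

stool();
translate([0, 0, 413]) stool_2();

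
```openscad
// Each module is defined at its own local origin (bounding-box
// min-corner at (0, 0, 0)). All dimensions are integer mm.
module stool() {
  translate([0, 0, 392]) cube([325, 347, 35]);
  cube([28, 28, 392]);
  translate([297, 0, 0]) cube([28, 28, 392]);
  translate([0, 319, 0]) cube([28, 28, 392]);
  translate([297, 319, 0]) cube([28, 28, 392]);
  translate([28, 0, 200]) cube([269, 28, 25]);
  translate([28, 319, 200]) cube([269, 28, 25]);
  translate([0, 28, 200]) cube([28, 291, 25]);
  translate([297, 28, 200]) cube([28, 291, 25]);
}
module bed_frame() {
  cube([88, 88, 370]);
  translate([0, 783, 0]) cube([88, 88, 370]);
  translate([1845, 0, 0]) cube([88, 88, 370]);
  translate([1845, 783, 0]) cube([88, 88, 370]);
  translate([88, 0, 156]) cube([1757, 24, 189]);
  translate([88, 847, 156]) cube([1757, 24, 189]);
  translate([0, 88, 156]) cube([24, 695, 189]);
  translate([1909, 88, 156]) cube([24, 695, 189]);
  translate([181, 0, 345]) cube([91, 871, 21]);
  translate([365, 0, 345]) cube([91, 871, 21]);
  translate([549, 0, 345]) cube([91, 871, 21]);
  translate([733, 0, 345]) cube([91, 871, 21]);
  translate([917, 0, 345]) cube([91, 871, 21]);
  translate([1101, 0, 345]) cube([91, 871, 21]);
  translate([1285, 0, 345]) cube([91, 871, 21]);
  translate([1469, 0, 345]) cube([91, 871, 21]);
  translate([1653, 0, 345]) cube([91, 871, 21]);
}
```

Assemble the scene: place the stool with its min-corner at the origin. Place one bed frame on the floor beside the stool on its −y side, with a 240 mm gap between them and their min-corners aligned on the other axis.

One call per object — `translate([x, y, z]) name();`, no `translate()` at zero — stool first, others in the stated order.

stool();
translate([0, -1111, 0]) bed_frame();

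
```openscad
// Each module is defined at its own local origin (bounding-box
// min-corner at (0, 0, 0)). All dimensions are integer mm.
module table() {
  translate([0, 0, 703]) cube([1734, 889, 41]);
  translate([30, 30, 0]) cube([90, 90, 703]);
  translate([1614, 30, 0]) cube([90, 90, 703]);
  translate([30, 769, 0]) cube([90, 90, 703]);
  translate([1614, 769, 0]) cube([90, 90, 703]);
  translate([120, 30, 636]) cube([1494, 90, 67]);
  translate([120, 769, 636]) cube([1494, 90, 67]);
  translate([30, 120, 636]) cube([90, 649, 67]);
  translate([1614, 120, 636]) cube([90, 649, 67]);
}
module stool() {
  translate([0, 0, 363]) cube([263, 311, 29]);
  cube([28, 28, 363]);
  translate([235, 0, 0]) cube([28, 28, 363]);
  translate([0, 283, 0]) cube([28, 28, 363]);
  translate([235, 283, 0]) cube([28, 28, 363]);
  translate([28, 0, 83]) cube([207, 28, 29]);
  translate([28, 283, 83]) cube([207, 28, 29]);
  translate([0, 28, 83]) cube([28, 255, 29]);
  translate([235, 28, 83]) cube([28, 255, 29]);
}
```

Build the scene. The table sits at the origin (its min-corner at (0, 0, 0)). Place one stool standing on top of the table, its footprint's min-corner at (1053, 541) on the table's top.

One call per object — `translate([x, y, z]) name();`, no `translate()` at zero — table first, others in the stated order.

table();
translate([1053, 541, 744]) stool();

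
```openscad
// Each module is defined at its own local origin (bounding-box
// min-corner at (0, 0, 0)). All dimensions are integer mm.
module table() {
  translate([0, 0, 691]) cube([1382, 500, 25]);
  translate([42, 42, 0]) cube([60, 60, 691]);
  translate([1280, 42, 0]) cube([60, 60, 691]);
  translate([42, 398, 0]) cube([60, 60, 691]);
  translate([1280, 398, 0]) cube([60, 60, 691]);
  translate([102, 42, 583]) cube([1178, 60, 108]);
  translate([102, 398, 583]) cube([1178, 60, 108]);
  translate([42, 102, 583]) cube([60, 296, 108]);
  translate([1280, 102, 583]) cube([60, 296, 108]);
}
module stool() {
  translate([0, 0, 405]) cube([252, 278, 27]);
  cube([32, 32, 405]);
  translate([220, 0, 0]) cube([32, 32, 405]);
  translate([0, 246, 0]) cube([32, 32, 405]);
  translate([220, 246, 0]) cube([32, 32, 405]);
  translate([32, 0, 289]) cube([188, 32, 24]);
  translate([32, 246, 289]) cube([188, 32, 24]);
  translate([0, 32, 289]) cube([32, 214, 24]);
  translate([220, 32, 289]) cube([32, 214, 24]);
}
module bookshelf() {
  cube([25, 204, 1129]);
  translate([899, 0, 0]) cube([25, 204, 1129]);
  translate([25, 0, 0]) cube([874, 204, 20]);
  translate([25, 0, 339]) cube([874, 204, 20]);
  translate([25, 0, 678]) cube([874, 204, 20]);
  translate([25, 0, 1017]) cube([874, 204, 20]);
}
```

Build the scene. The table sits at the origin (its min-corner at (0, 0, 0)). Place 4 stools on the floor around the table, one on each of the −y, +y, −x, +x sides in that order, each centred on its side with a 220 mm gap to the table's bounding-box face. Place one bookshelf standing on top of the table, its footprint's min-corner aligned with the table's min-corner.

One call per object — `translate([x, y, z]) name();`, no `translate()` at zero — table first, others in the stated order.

table();
translate([565, -498, 0]) stool();
translate([565, 720, 0]) stool();
translate([-472, 111, 0]) stool();
translate([1602, 111, 0]) stool();
translate([0, 0, 716]) bookshelf();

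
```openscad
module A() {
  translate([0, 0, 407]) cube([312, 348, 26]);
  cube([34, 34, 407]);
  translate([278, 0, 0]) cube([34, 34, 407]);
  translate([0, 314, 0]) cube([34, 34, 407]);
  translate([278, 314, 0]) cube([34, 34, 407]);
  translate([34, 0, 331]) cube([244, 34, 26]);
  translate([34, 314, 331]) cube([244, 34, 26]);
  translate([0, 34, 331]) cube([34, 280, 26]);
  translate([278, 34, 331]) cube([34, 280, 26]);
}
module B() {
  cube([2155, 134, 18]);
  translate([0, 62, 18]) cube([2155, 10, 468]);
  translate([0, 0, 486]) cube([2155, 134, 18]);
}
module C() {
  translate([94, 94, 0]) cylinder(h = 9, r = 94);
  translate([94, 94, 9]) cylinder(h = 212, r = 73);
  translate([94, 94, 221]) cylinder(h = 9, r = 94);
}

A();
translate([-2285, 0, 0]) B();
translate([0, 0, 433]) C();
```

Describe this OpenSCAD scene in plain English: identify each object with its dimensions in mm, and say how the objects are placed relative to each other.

A is a four-legged stool. The seat is a 312×348×26 mm slab whose top surface is at z = 433 mm; four square legs, each 34×34 mm in cross-section, run from the floor (z = 0) to the underside of the seat, each flush with a corner of the seat. Four stretchers, 34 mm wide and 26 mm tall, connect adjacent legs with their undersides at z = 331 mm, each running between the inner faces of the legs it joins and aligned with the legs' outer faces on the other axis.

B is an I-beam lying along x, 2155 mm long. Overall section height 504 mm. Two flanges 134 mm wide (y) and 18 mm thick, one on the floor and one at the top; a web 10 mm thick runs between them, centred on the flange width.

C is a spool: two coaxial disc flanges of radius 94 mm and thickness 9 mm, joined by a core cylinder of radius 73 mm and height 212 mm. The lower flange rests on z = 0 and the three cylinders share a vertical axis.

The I-beam is on the floor beside the stool on its −x side. The spool is on top of the stool.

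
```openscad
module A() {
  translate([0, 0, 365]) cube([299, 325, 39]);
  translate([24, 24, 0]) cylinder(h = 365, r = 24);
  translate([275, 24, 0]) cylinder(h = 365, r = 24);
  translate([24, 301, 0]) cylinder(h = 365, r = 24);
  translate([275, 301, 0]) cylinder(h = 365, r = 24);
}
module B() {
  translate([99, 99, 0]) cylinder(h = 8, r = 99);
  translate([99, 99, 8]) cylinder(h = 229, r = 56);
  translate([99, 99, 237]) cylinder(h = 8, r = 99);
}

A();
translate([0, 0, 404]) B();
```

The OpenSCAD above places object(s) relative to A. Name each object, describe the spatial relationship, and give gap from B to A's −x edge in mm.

A is a stool. B is a spool. The spool is on top of the stool. The gap from the spool to the stool's −x edge is 0 mm.

The spool's min-x is at 0; the stool's min-x is 0; gap = 0 mm.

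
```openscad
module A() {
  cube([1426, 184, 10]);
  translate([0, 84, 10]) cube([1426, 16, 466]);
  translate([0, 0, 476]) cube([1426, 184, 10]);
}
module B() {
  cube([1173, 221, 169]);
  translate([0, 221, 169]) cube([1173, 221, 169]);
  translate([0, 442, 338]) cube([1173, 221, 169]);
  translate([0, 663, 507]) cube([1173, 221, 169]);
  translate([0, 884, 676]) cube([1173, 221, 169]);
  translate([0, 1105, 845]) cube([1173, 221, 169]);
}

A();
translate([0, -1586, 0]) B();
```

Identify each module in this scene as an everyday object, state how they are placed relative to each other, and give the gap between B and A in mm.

A is an I-beam. B is a staircase. The staircase is on the floor beside the I-beam on its −y side. The gap between the staircase and the I-beam is 260 mm.

The staircase's nearest face is 260 mm from the I-beam's −y face.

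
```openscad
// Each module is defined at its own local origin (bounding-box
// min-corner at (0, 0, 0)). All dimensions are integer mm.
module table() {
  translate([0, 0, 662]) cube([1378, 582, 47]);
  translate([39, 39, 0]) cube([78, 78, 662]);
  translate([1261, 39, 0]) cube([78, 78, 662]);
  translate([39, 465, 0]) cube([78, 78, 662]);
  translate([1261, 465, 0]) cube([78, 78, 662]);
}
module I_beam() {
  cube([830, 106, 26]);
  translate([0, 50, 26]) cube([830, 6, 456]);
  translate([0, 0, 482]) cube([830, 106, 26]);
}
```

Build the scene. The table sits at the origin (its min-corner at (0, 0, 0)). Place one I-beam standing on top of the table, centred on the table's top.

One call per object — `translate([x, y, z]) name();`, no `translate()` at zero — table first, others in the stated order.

table();
translate([274, 238, 709]) I_beam();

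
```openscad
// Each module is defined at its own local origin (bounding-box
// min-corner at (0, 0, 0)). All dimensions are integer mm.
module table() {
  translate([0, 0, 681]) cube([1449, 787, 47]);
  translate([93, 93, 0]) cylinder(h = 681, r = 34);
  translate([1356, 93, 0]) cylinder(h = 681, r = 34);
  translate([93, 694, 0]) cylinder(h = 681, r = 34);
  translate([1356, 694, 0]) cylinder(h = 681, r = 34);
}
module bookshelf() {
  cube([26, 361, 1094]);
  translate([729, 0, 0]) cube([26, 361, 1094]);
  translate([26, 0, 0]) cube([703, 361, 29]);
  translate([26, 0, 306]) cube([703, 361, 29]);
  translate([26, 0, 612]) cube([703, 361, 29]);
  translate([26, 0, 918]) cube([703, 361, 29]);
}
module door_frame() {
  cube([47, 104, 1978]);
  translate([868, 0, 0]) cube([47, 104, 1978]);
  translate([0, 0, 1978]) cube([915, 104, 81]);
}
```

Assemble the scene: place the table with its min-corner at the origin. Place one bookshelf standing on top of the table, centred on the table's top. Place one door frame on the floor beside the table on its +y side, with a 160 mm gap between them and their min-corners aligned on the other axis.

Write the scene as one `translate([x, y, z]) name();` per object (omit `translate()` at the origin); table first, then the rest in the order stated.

table();
translate([347, 213, 728]) bookshelf();
translate([0, 947, 0]) door_frame();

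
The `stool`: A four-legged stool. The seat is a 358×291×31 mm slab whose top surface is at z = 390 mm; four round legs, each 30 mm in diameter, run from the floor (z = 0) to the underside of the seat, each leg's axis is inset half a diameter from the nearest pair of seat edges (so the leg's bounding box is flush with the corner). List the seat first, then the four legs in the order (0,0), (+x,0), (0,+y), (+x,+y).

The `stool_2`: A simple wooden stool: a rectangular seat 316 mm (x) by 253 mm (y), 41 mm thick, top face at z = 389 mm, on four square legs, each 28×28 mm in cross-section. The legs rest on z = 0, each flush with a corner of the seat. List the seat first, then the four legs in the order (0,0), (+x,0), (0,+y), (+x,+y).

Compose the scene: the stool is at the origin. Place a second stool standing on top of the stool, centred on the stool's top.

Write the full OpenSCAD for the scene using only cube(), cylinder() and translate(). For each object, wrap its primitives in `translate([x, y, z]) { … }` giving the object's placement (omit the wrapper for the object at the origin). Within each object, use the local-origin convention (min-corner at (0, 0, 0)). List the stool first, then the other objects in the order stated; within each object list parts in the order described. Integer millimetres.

translate([0, 0, 359]) cube([358, 291, 31]);
translate([15, 15, 0]) cylinder(h = 359, r = 15);
translate([343, 15, 0]) cylinder(h = 359, r = 15);
translate([15, 276, 0]) cylinder(h = 359, r = 15);
translate([343, 276, 0]) cylinder(h = 359, r = 15);
translate([21, 19, 390]) {
  translate([0, 0, 348]) cube([316, 253, 41]);
  cube([28, 28, 348]);
  translate([288, 0, 0]) cube([28, 28, 348]);
  translate([0, 225, 0]) cube([28, 28, 348]);
  translate([288, 225, 0]) cube([28, 28, 348]);
}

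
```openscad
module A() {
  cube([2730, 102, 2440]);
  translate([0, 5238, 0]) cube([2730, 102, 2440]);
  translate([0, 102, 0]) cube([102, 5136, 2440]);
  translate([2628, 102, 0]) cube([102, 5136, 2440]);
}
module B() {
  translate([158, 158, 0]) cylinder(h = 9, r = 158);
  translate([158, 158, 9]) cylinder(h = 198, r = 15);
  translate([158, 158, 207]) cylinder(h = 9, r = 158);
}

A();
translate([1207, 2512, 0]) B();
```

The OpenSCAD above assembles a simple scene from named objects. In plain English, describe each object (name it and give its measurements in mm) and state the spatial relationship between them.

A is a box-shaped house frame (walls only): outside footprint 2730×5340 mm, wall height 2440 mm, wall thickness 102 mm. The two y-facing walls run the full x-width; the two x-facing walls fit between the inner faces of the y-facing walls.

B is a spool: two coaxial disc flanges of radius 158 mm and thickness 9 mm, joined by a core cylinder of radius 15 mm and height 198 mm. The lower flange rests on z = 0 and the three cylinders share a vertical axis.

The spool sits inside the house frame, centred.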